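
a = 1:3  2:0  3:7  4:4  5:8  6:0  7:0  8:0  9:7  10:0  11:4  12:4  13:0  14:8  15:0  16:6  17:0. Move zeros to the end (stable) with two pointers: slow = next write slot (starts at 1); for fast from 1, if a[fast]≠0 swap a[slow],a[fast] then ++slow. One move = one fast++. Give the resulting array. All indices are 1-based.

(s=1,f=1) a[fast]=3≠0 swap→a[1]=3 → slow++,fast++
(s=2,f=2) a[fast]=0 → fast++
(s=2,f=3) a[fast]=7≠0 swap→a[2]=7 → slow++,fast++
(s=3,f=4) a[fast]=4≠0 swap→a[3]=4 → slow++,fast++
(s=4,f=5) a[fast]=8≠0 swap→a[4]=8 → slow++,fast++
(s=5,f=6) a[fast]=0 → fast++
(s=5,f=7) a[fast]=0 → fast++
(s=5,f=8) a[fast]=0 → fast++
(s=5,f=9) a[fast]=7≠0 swap→a[5]=7 → slow++,fast++
(s=6,f=10) a[fast]=0 → fast++
(s=6,f=11) a[fast]=4≠0 swap→a[6]=4 → slow++,fast++
(s=7,f=12) a[fast]=4≠0 swap→a[7]=4 → slow++,fast++
(s=8,f=13) a[fast]=0 → fast++
(s=8,f=14) a[fast]=8≠0 swap→a[8]=8 → slow++,fast++
(s=9,f=15) a[fast]=0 → fast++
(s=9,f=16) a[fast]=6≠0 swap→a[9]=6 → slow++,fast++
(s=10,f=17) a[fast]=0 → fast++

[3, 7, 4, 8, 7, 4, 4, 8, 6, 0, 0, 0, 0, 0, 0, 0, 0]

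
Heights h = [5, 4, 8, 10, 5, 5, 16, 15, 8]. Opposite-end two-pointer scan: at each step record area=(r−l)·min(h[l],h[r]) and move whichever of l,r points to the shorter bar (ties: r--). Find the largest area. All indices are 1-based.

[1,9] min(5,8)*8=40 best=40 * → l++
[2,9] min(4,8)*7=28 best=40 → l++
[3,9] min(8,8)*6=48 best=48 * → r--
[3,8] min(8,15)*5=40 best=48 → l++
[4,8] min(10,15)*4=40 best=48 → l++
[5,8] min(5,15)*3=15 best=48 → l++
[6,8] min(5,15)*2=10 best=48 → l++
[7,8] min(16,15)*1=15 best=48 → r--

max area = 48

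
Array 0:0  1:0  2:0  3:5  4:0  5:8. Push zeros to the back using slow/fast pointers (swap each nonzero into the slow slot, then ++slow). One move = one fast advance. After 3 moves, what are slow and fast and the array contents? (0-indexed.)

slow=0, fast=3, a=[0, 0, 0, 5, 0, 8]

slow=0 fast=0: a[fast]=0, fast++
slow=0 fast=1: a[fast]=0, fast++
slow=0 fast=2: a[fast]=0, fast++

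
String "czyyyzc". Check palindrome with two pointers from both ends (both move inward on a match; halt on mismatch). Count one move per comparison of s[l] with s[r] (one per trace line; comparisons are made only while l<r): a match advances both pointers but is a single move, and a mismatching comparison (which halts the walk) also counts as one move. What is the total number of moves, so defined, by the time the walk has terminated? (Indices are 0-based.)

l=0 r=6: 'c'=='c', l++,r--
l=1 r=5: 'z'=='z', l++,r--
l=2 r=4: 'y'=='y', l++,r--

3 moves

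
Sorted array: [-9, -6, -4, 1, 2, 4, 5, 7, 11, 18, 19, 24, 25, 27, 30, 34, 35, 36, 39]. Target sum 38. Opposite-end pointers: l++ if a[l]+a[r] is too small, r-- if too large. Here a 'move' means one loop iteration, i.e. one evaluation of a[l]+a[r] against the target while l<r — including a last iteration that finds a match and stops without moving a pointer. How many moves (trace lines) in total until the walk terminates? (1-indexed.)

6 moves

l=1 r=19: -9+39=30 <38, l++
l=2 r=19: -6+39=33 <38, l++
l=3 r=19: -4+39=35 <38, l++
l=4 r=19: 1+39=40 >38, r--
l=4 r=18: 1+36=37 <38, l++
l=5 r=18: 2+36=38, found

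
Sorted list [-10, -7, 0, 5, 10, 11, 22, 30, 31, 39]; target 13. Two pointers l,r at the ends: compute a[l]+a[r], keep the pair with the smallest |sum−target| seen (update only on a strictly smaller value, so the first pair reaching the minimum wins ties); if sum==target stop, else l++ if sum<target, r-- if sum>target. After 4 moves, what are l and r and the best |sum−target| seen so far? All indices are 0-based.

l=1, r=6, best |Δ|=1

[0,9] -10+39=29 d=16 * → r--
[0,8] -10+31=21 d=8 * → r--
[0,7] -10+30=20 d=7 * → r--
[0,6] -10+22=12 d=1 * → l++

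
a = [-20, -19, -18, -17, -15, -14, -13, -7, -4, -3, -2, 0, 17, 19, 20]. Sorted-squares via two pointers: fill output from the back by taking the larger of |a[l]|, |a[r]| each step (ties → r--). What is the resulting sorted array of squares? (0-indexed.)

[0, 4, 9, 16, 49, 169, 196, 225, 289, 289, 324, 361, 361, 400, 400]

[0,14] |-20|<=|20| out[14]=400 → r--
[0,13] |-20|>|19| out[13]=400 → l++
[1,13] |-19|<=|19| out[12]=361 → r--
[1,12] |-19|>|17| out[11]=361 → l++
[2,12] |-18|>|17| out[10]=324 → l++
[3,12] |-17|<=|17| out[9]=289 → r--
[3,11] |-17|>|0| out[8]=289 → l++
[4,11] |-15|>|0| out[7]=225 → l++
[5,11] |-14|>|0| out[6]=196 → l++
[6,11] |-13|>|0| out[5]=169 → l++
[7,11] |-7|>|0| out[4]=49 → l++
[8,11] |-4|>|0| out[3]=16 → l++
[9,11] |-3|>|0| out[2]=9 → l++
[10,11] |-2|>|0| out[1]=4 → l++
[11,11] |0|<=|0| out[0]=0 → r--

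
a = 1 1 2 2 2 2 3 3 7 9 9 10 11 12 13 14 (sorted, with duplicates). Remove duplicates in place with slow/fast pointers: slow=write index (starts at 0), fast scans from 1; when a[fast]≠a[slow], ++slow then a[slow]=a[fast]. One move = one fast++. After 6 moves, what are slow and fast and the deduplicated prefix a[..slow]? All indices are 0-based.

(s=0,f=1) a[fast]=1=a[slow] dup → fast++
(s=0,f=2) a[fast]=2≠a[slow]=1 write a[1]=2 → slow++,fast++
(s=1,f=3) a[fast]=2=a[slow] dup → fast++
(s=1,f=4) a[fast]=2=a[slow] dup → fast++
(s=1,f=5) a[fast]=2=a[slow] dup → fast++
(s=1,f=6) a[fast]=3≠a[slow]=2 write a[2]=3 → slow++,fast++

slow=2, fast=7, prefix=[1, 2, 3]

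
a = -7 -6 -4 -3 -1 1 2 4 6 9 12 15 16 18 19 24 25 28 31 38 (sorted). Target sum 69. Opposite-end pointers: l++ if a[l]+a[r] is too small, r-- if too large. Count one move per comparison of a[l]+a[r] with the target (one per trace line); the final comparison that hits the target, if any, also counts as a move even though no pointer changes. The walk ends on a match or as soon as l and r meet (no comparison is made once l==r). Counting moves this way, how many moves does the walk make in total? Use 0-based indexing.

[0,19] -7+38=31 <69 → l++
[1,19] -6+38=32 <69 → l++
[2,19] -4+38=34 <69 → l++
[3,19] -3+38=35 <69 → l++
[4,19] -1+38=37 <69 → l++
[5,19] 1+38=39 <69 → l++
[6,19] 2+38=40 <69 → l++
[7,19] 4+38=42 <69 → l++
[8,19] 6+38=44 <69 → l++
[9,19] 9+38=47 <69 → l++
[10,19] 12+38=50 <69 → l++
[11,19] 15+38=53 <69 → l++
[12,19] 16+38=54 <69 → l++
[13,19] 18+38=56 <69 → l++
[14,19] 19+38=57 <69 → l++
[15,19] 24+38=62 <69 → l++
[16,19] 25+38=63 <69 → l++
[17,19] 28+38=66 <69 → l++
[18,19] 31+38=69 → found

19 moves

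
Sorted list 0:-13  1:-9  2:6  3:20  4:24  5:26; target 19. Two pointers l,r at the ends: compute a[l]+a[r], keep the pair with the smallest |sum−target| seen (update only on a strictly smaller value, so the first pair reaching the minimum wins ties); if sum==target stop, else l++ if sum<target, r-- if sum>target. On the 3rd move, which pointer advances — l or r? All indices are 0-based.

r

[0,5] -13+26=13 d=6 * → l++
[1,5] -9+26=17 d=2 * → l++
[2,5] 6+26=32 d=13 → r--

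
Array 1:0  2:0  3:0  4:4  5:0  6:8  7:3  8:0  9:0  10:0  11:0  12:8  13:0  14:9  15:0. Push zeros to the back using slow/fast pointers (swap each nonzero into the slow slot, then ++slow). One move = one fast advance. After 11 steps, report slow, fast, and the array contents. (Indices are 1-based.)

slow=4, fast=12, a=[4, 8, 3, 0, 0, 0, 0, 0, 0, 0, 0, 8, 0, 9, 0]

(s=1,f=1) a[fast]=0 → fast++
(s=1,f=2) a[fast]=0 → fast++
(s=1,f=3) a[fast]=0 → fast++
(s=1,f=4) a[fast]=4≠0 swap→a[1]=4 → slow++,fast++
(s=2,f=5) a[fast]=0 → fast++
(s=2,f=6) a[fast]=8≠0 swap→a[2]=8 → slow++,fast++
(s=3,f=7) a[fast]=3≠0 swap→a[3]=3 → slow++,fast++
(s=4,f=8) a[fast]=0 → fast++
(s=4,f=9) a[fast]=0 → fast++
(s=4,f=10) a[fast]=0 → fast++
(s=4,f=11) a[fast]=0 → fast++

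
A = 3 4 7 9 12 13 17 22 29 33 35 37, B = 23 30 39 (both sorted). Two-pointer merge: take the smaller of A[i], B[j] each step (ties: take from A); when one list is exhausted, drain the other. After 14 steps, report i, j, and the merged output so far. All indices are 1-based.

i=13, j=3, merged so far=[3, 4, 7, 9, 12, 13, 17, 22, 23, 29, 30, 33, 35, 37]

i=1 j=1: A[i]=3<=B[j]=23 take 3, i++
i=2 j=1: A[i]=4<=B[j]=23 take 4, i++
i=3 j=1: A[i]=7<=B[j]=23 take 7, i++
i=4 j=1: A[i]=9<=B[j]=23 take 9, i++
i=5 j=1: A[i]=12<=B[j]=23 take 12, i++
i=6 j=1: A[i]=13<=B[j]=23 take 13, i++
i=7 j=1: A[i]=17<=B[j]=23 take 17, i++
i=8 j=1: A[i]=22<=B[j]=23 take 22, i++
i=9 j=1: A[i]=29>B[j]=23 take 23, j++
i=9 j=2: A[i]=29<=B[j]=30 take 29, i++
i=10 j=2: A[i]=33>B[j]=30 take 30, j++
i=10 j=3: A[i]=33<=B[j]=39 take 33, i++
i=11 j=3: A[i]=35<=B[j]=39 take 35, i++
i=12 j=3: A[i]=37<=B[j]=39 take 37, i++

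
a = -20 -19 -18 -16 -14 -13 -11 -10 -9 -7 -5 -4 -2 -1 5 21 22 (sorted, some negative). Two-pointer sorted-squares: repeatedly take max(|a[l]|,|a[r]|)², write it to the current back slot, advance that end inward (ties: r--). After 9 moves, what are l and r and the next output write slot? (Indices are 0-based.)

l=7, r=14, next write slot=7

[0,16] |-20|<=|22| out[16]=484 → r--
[0,15] |-20|<=|21| out[15]=441 → r--
[0,14] |-20|>|5| out[14]=400 → l++
[1,14] |-19|>|5| out[13]=361 → l++
[2,14] |-18|>|5| out[12]=324 → l++
[3,14] |-16|>|5| out[11]=256 → l++
[4,14] |-14|>|5| out[10]=196 → l++
[5,14] |-13|>|5| out[9]=169 → l++
[6,14] |-11|>|5| out[8]=121 → l++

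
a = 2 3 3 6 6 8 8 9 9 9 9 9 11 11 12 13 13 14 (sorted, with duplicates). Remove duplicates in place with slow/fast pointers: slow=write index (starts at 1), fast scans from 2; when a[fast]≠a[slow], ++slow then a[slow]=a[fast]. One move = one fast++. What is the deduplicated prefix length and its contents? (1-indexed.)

(s=1,f=2) a[fast]=3≠a[slow]=2 write a[2]=3 → slow++,fast++
(s=2,f=3) a[fast]=3=a[slow] dup → fast++
(s=2,f=4) a[fast]=6≠a[slow]=3 write a[3]=6 → slow++,fast++
(s=3,f=5) a[fast]=6=a[slow] dup → fast++
(s=3,f=6) a[fast]=8≠a[slow]=6 write a[4]=8 → slow++,fast++
(s=4,f=7) a[fast]=8=a[slow] dup → fast++
(s=4,f=8) a[fast]=9≠a[slow]=8 write a[5]=9 → slow++,fast++
(s=5,f=9) a[fast]=9=a[slow] dup → fast++
(s=5,f=10) a[fast]=9=a[slow] dup → fast++
(s=5,f=11) a[fast]=9=a[slow] dup → fast++
(s=5,f=12) a[fast]=9=a[slow] dup → fast++
(s=5,f=13) a[fast]=11≠a[slow]=9 write a[6]=11 → slow++,fast++
(s=6,f=14) a[fast]=11=a[slow] dup → fast++
(s=6,f=15) a[fast]=12≠a[slow]=11 write a[7]=12 → slow++,fast++
(s=7,f=16) a[fast]=13≠a[slow]=12 write a[8]=13 → slow++,fast++
(s=8,f=17) a[fast]=13=a[slow] dup → fast++
(s=8,f=18) a[fast]=14≠a[slow]=13 write a[9]=14 → slow++,fast++

length 9; prefix = [2, 3, 6, 8, 9, 11, 12, 13, 14]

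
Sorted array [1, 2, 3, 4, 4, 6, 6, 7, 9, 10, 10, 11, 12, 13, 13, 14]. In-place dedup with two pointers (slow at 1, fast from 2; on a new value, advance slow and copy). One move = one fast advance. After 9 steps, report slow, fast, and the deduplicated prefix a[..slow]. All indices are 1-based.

(s=1,f=2) a[fast]=2≠a[slow]=1 write a[2]=2 → slow++,fast++
(s=2,f=3) a[fast]=3≠a[slow]=2 write a[3]=3 → slow++,fast++
(s=3,f=4) a[fast]=4≠a[slow]=3 write a[4]=4 → slow++,fast++
(s=4,f=5) a[fast]=4=a[slow] dup → fast++
(s=4,f=6) a[fast]=6≠a[slow]=4 write a[5]=6 → slow++,fast++
(s=5,f=7) a[fast]=6=a[slow] dup → fast++
(s=5,f=8) a[fast]=7≠a[slow]=6 write a[6]=7 → slow++,fast++
(s=6,f=9) a[fast]=9≠a[slow]=7 write a[7]=9 → slow++,fast++
(s=7,f=10) a[fast]=10≠a[slow]=9 write a[8]=10 → slow++,fast++

slow=8, fast=11, prefix=[1, 2, 3, 4, 6, 7, 9, 10]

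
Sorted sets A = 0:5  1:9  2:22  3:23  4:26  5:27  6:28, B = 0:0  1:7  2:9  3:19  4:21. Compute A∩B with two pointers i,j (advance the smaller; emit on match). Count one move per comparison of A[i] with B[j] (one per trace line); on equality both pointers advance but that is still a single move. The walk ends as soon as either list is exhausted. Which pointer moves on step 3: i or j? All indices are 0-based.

[i=0,j=0] 5>0 → j++
[i=0,j=1] 5<7 → i++
[i=1,j=1] 9>7 → j++

j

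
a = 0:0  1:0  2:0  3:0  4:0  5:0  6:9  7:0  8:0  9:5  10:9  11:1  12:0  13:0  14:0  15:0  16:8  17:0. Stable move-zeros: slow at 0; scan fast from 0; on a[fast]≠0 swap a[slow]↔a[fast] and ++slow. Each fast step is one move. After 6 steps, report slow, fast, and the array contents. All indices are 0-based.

slow=0 fast=0: a[fast]=0, fast++
slow=0 fast=1: a[fast]=0, fast++
slow=0 fast=2: a[fast]=0, fast++
slow=0 fast=3: a[fast]=0, fast++
slow=0 fast=4: a[fast]=0, fast++
slow=0 fast=5: a[fast]=0, fast++

slow=0, fast=6, a=[0, 0, 0, 0, 0, 0, 9, 0, 0, 5, 9, 1, 0, 0, 0, 0, 8, 0]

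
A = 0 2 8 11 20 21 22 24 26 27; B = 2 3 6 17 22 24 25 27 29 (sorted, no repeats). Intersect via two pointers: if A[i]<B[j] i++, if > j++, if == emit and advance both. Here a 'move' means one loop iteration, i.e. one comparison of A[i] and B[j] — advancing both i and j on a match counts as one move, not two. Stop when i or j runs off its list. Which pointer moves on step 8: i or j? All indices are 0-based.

i=0 j=0: 0<2, i++
i=1 j=0: 2==2 emit, i++,j++
i=2 j=1: 8>3, j++
i=2 j=2: 8>6, j++
i=2 j=3: 8<17, i++
i=3 j=3: 11<17, i++
i=4 j=3: 20>17, j++
i=4 j=4: 20<22, i++

i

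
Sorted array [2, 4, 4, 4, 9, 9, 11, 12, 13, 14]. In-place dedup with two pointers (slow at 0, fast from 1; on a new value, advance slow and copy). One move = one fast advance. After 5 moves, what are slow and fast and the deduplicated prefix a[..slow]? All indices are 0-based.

slow=2, fast=6, prefix=[2, 4, 9]

slow=0 fast=1: a[fast]=4≠a[slow]=2 write a[1]=4, slow++,fast++
slow=1 fast=2: a[fast]=4=a[slow] dup, fast++
slow=1 fast=3: a[fast]=4=a[slow] dup, fast++
slow=1 fast=4: a[fast]=9≠a[slow]=4 write a[2]=9, slow++,fast++
slow=2 fast=5: a[fast]=9=a[slow] dup, fast++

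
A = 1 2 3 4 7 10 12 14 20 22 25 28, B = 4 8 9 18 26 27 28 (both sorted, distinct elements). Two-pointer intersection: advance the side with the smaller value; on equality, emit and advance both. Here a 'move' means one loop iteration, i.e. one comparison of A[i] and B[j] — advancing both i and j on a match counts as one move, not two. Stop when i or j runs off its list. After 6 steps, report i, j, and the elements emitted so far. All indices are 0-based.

i=0 j=0: 1<4, i++
i=1 j=0: 2<4, i++
i=2 j=0: 3<4, i++
i=3 j=0: 4==4 emit, i++,j++
i=4 j=1: 7<8, i++
i=5 j=1: 10>8, j++

i=5, j=2, emitted=[4]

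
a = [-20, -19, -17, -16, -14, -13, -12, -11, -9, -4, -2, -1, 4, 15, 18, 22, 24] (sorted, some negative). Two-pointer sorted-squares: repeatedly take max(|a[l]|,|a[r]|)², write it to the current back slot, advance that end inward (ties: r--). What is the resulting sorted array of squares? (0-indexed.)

[0,16] |-20|<=|24| out[16]=576 → r--
[0,15] |-20|<=|22| out[15]=484 → r--
[0,14] |-20|>|18| out[14]=400 → l++
[1,14] |-19|>|18| out[13]=361 → l++
[2,14] |-17|<=|18| out[12]=324 → r--
[2,13] |-17|>|15| out[11]=289 → l++
[3,13] |-16|>|15| out[10]=256 → l++
[4,13] |-14|<=|15| out[9]=225 → r--
[4,12] |-14|>|4| out[8]=196 → l++
[5,12] |-13|>|4| out[7]=169 → l++
[6,12] |-12|>|4| out[6]=144 → l++
[7,12] |-11|>|4| out[5]=121 → l++
[8,12] |-9|>|4| out[4]=81 → l++
[9,12] |-4|<=|4| out[3]=16 → r--
[9,11] |-4|>|-1| out[2]=16 → l++
[10,11] |-2|>|-1| out[1]=4 → l++
[11,11] |-1|<=|-1| out[0]=1 → r--

[1, 4, 16, 16, 81, 121, 144, 169, 196, 225, 256, 289, 324, 361, 400, 484, 576]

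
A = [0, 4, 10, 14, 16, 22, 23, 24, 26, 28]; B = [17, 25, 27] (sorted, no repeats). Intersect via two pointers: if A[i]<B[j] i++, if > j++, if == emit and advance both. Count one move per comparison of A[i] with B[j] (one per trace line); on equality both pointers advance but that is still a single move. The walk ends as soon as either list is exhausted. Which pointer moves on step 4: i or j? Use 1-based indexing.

i

i=1 j=1: 0<17, i++
i=2 j=1: 4<17, i++
i=3 j=1: 10<17, i++
i=4 j=1: 14<17, i++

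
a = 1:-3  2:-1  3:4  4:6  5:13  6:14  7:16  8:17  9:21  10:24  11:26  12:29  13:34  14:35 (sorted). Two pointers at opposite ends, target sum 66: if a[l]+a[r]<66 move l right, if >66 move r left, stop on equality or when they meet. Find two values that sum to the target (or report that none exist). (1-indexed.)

no pair

[1,14] -3+35=32 <66 → l++
[2,14] -1+35=34 <66 → l++
[3,14] 4+35=39 <66 → l++
[4,14] 6+35=41 <66 → l++
[5,14] 13+35=48 <66 → l++
[6,14] 14+35=49 <66 → l++
[7,14] 16+35=51 <66 → l++
[8,14] 17+35=52 <66 → l++
[9,14] 21+35=56 <66 → l++
[10,14] 24+35=59 <66 → l++
[11,14] 26+35=61 <66 → l++
[12,14] 29+35=64 <66 → l++
[13,14] 34+35=69 >66 → r--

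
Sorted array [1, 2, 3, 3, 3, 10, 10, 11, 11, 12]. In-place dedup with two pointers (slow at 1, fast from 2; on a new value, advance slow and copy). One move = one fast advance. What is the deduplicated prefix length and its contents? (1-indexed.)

length 6; prefix = [1, 2, 3, 10, 11, 12]

(s=1,f=2) a[fast]=2≠a[slow]=1 write a[2]=2 → slow++,fast++
(s=2,f=3) a[fast]=3≠a[slow]=2 write a[3]=3 → slow++,fast++
(s=3,f=4) a[fast]=3=a[slow] dup → fast++
(s=3,f=5) a[fast]=3=a[slow] dup → fast++
(s=3,f=6) a[fast]=10≠a[slow]=3 write a[4]=10 → slow++,fast++
(s=4,f=7) a[fast]=10=a[slow] dup → fast++
(s=4,f=8) a[fast]=11≠a[slow]=10 write a[5]=11 → slow++,fast++
(s=5,f=9) a[fast]=11=a[slow] dup → fast++
(s=5,f=10) a[fast]=12≠a[slow]=11 write a[6]=12 → slow++,fast++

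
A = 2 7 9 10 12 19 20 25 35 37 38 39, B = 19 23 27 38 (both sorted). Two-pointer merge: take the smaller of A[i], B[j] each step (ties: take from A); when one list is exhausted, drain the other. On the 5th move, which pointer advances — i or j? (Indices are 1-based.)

i

[i=1,j=1] A[i]=2<=B[j]=19 take 2 → i++
[i=2,j=1] A[i]=7<=B[j]=19 take 7 → i++
[i=3,j=1] A[i]=9<=B[j]=19 take 9 → i++
[i=4,j=1] A[i]=10<=B[j]=19 take 10 → i++
[i=5,j=1] A[i]=12<=B[j]=19 take 12 → i++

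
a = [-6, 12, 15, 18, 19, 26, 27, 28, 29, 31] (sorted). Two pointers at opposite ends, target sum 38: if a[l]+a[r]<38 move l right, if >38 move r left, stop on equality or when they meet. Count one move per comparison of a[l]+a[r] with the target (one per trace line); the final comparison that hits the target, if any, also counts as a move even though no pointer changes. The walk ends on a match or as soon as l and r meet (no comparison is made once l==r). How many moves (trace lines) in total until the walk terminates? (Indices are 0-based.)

[0,9] -6+31=25 <38 → l++
[1,9] 12+31=43 >38 → r--
[1,8] 12+29=41 >38 → r--
[1,7] 12+28=40 >38 → r--
[1,6] 12+27=39 >38 → r--
[1,5] 12+26=38 → found

6 moves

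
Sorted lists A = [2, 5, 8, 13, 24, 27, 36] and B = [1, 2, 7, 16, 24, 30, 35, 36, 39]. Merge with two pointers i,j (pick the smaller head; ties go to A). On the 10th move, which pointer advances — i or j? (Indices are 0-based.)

j

[i=0,j=0] A[i]=2>B[j]=1 take 1 → j++
[i=0,j=1] A[i]=2<=B[j]=2 take 2 → i++
[i=1,j=1] A[i]=5>B[j]=2 take 2 → j++
[i=1,j=2] A[i]=5<=B[j]=7 take 5 → i++
[i=2,j=2] A[i]=8>B[j]=7 take 7 → j++
[i=2,j=3] A[i]=8<=B[j]=16 take 8 → i++
[i=3,j=3] A[i]=13<=B[j]=16 take 13 → i++
[i=4,j=3] A[i]=24>B[j]=16 take 16 → j++
[i=4,j=4] A[i]=24<=B[j]=24 take 24 → i++
[i=5,j=4] A[i]=27>B[j]=24 take 24 → j++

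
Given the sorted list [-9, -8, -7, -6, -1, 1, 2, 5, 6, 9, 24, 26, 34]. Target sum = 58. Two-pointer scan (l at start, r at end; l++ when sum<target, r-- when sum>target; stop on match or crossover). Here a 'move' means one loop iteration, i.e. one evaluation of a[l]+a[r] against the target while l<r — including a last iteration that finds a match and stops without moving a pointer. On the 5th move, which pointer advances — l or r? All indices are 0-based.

[0,12] -9+34=25 <58 → l++
[1,12] -8+34=26 <58 → l++
[2,12] -7+34=27 <58 → l++
[3,12] -6+34=28 <58 → l++
[4,12] -1+34=33 <58 → l++

l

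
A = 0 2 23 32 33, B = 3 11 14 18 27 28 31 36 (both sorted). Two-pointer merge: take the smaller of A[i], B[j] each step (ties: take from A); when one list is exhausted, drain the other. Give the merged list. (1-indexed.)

i=1 j=1: A[i]=0<=B[j]=3 take 0, i++
i=2 j=1: A[i]=2<=B[j]=3 take 2, i++
i=3 j=1: A[i]=23>B[j]=3 take 3, j++
i=3 j=2: A[i]=23>B[j]=11 take 11, j++
i=3 j=3: A[i]=23>B[j]=14 take 14, j++
i=3 j=4: A[i]=23>B[j]=18 take 18, j++
i=3 j=5: A[i]=23<=B[j]=27 take 23, i++
i=4 j=5: A[i]=32>B[j]=27 take 27, j++
i=4 j=6: A[i]=32>B[j]=28 take 28, j++
i=4 j=7: A[i]=32>B[j]=31 take 31, j++
i=4 j=8: A[i]=32<=B[j]=36 take 32, i++
i=5 j=8: A[i]=33<=B[j]=36 take 33, i++
i=6 j=8: A done, take B[j]=36, j++

[0, 2, 3, 11, 14, 18, 23, 27, 28, 31, 32, 33, 36]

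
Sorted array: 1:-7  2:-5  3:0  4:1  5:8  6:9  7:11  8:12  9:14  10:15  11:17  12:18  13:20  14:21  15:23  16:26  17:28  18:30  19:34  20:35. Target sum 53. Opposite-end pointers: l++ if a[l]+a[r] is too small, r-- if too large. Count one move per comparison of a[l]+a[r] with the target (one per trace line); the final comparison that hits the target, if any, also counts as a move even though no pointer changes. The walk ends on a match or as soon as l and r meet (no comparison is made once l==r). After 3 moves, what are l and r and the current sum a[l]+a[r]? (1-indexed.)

[1,20] -7+35=28 <53 → l++
[2,20] -5+35=30 <53 → l++
[3,20] 0+35=35 <53 → l++

l=4, r=20, sum=36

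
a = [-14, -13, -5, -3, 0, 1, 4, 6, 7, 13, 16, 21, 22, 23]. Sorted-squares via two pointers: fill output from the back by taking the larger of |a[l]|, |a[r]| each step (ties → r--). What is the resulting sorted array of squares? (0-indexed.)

[0, 1, 9, 16, 25, 36, 49, 169, 169, 196, 256, 441, 484, 529]

l=0 r=13: |-14|<=|23| out[13]=529, r--
l=0 r=12: |-14|<=|22| out[12]=484, r--
l=0 r=11: |-14|<=|21| out[11]=441, r--
l=0 r=10: |-14|<=|16| out[10]=256, r--
l=0 r=9: |-14|>|13| out[9]=196, l++
l=1 r=9: |-13|<=|13| out[8]=169, r--
l=1 r=8: |-13|>|7| out[7]=169, l++
l=2 r=8: |-5|<=|7| out[6]=49, r--
l=2 r=7: |-5|<=|6| out[5]=36, r--
l=2 r=6: |-5|>|4| out[4]=25, l++
l=3 r=6: |-3|<=|4| out[3]=16, r--
l=3 r=5: |-3|>|1| out[2]=9, l++
l=4 r=5: |0|<=|1| out[1]=1, r--
l=4 r=4: |0|<=|0| out[0]=0, r--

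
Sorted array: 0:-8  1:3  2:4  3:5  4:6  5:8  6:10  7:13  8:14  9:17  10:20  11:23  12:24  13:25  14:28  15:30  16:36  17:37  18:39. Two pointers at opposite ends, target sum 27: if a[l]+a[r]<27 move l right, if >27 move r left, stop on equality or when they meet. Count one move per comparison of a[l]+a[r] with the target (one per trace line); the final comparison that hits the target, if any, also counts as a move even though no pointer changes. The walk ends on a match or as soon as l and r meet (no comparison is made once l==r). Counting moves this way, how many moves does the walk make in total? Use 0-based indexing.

[0,18] -8+39=31 >27 → r--
[0,17] -8+37=29 >27 → r--
[0,16] -8+36=28 >27 → r--
[0,15] -8+30=22 <27 → l++
[1,15] 3+30=33 >27 → r--
[1,14] 3+28=31 >27 → r--
[1,13] 3+25=28 >27 → r--
[1,12] 3+24=27 → found

8 moves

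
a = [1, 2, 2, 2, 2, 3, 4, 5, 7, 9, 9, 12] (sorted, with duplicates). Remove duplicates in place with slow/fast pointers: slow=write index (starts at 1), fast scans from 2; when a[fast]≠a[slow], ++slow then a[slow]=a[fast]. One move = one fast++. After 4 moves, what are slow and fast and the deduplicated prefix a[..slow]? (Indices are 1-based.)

slow=2, fast=6, prefix=[1, 2]

slow=1 fast=2: a[fast]=2≠a[slow]=1 write a[2]=2, slow++,fast++
slow=2 fast=3: a[fast]=2=a[slow] dup, fast++
slow=2 fast=4: a[fast]=2=a[slow] dup, fast++
slow=2 fast=5: a[fast]=2=a[slow] dup, fast++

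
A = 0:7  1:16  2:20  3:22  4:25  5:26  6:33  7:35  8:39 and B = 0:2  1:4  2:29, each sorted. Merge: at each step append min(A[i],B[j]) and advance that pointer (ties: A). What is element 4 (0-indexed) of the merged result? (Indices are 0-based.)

i=0 j=0: A[i]=7>B[j]=2 take 2, j++
i=0 j=1: A[i]=7>B[j]=4 take 4, j++
i=0 j=2: A[i]=7<=B[j]=29 take 7, i++
i=1 j=2: A[i]=16<=B[j]=29 take 16, i++
i=2 j=2: A[i]=20<=B[j]=29 take 20, i++
i=3 j=2: A[i]=22<=B[j]=29 take 22, i++
i=4 j=2: A[i]=25<=B[j]=29 take 25, i++
i=5 j=2: A[i]=26<=B[j]=29 take 26, i++
i=6 j=2: A[i]=33>B[j]=29 take 29, j++
i=6 j=3: B done, take A[i]=33, i++
i=7 j=3: B done, take A[i]=35, i++
i=8 j=3: B done, take A[i]=39, i++

merged[4] = 20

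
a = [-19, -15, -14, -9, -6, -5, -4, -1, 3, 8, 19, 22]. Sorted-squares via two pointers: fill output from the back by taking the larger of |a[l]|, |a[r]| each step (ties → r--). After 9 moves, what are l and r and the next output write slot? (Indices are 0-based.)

l=0 r=11: |-19|<=|22| out[11]=484, r--
l=0 r=10: |-19|<=|19| out[10]=361, r--
l=0 r=9: |-19|>|8| out[9]=361, l++
l=1 r=9: |-15|>|8| out[8]=225, l++
l=2 r=9: |-14|>|8| out[7]=196, l++
l=3 r=9: |-9|>|8| out[6]=81, l++
l=4 r=9: |-6|<=|8| out[5]=64, r--
l=4 r=8: |-6|>|3| out[4]=36, l++
l=5 r=8: |-5|>|3| out[3]=25, l++

l=6, r=8, next write slot=2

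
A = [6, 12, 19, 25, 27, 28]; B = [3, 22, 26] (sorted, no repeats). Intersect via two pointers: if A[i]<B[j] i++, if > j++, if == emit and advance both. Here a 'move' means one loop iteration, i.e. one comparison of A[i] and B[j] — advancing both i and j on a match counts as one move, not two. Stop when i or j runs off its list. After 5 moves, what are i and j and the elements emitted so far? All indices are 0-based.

i=3, j=2, emitted=[]

i=0 j=0: 6>3, j++
i=0 j=1: 6<22, i++
i=1 j=1: 12<22, i++
i=2 j=1: 19<22, i++
i=3 j=1: 25>22, j++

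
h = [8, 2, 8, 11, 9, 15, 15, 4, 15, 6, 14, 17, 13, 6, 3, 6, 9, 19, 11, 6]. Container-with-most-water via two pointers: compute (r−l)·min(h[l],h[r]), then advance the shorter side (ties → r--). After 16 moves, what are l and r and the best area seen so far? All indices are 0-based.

l=0 r=19: min(8,6)*19=114 best=114 *, r--
l=0 r=18: min(8,11)*18=144 best=144 *, l++
l=1 r=18: min(2,11)*17=34 best=144, l++
l=2 r=18: min(8,11)*16=128 best=144, l++
l=3 r=18: min(11,11)*15=165 best=165 *, r--
l=3 r=17: min(11,19)*14=154 best=165, l++
l=4 r=17: min(9,19)*13=117 best=165, l++
l=5 r=17: min(15,19)*12=180 best=180 *, l++
l=6 r=17: min(15,19)*11=165 best=180, l++
l=7 r=17: min(4,19)*10=40 best=180, l++
l=8 r=17: min(15,19)*9=135 best=180, l++
l=9 r=17: min(6,19)*8=48 best=180, l++
l=10 r=17: min(14,19)*7=98 best=180, l++
l=11 r=17: min(17,19)*6=102 best=180, l++
l=12 r=17: min(13,19)*5=65 best=180, l++
l=13 r=17: min(6,19)*4=24 best=180, l++

l=14, r=17, best area=180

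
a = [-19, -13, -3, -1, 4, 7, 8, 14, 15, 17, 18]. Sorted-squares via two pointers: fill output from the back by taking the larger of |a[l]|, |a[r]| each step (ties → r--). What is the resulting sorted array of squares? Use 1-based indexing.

l=1 r=11: |-19|>|18| out[11]=361, l++
l=2 r=11: |-13|<=|18| out[10]=324, r--
l=2 r=10: |-13|<=|17| out[9]=289, r--
l=2 r=9: |-13|<=|15| out[8]=225, r--
l=2 r=8: |-13|<=|14| out[7]=196, r--
l=2 r=7: |-13|>|8| out[6]=169, l++
l=3 r=7: |-3|<=|8| out[5]=64, r--
l=3 r=6: |-3|<=|7| out[4]=49, r--
l=3 r=5: |-3|<=|4| out[3]=16, r--
l=3 r=4: |-3|>|-1| out[2]=9, l++
l=4 r=4: |-1|<=|-1| out[1]=1, r--

[1, 9, 16, 49, 64, 169, 196, 225, 289, 324, 361]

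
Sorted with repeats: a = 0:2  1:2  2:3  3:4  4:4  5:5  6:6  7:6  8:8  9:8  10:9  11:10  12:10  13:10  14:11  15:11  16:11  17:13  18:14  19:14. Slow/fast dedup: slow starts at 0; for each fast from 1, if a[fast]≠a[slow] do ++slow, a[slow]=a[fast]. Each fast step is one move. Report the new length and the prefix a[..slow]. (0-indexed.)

slow=0 fast=1: a[fast]=2=a[slow] dup, fast++
slow=0 fast=2: a[fast]=3≠a[slow]=2 write a[1]=3, slow++,fast++
slow=1 fast=3: a[fast]=4≠a[slow]=3 write a[2]=4, slow++,fast++
slow=2 fast=4: a[fast]=4=a[slow] dup, fast++
slow=2 fast=5: a[fast]=5≠a[slow]=4 write a[3]=5, slow++,fast++
slow=3 fast=6: a[fast]=6≠a[slow]=5 write a[4]=6, slow++,fast++
slow=4 fast=7: a[fast]=6=a[slow] dup, fast++
slow=4 fast=8: a[fast]=8≠a[slow]=6 write a[5]=8, slow++,fast++
slow=5 fast=9: a[fast]=8=a[slow] dup, fast++
slow=5 fast=10: a[fast]=9≠a[slow]=8 write a[6]=9, slow++,fast++
slow=6 fast=11: a[fast]=10≠a[slow]=9 write a[7]=10, slow++,fast++
slow=7 fast=12: a[fast]=10=a[slow] dup, fast++
slow=7 fast=13: a[fast]=10=a[slow] dup, fast++
slow=7 fast=14: a[fast]=11≠a[slow]=10 write a[8]=11, slow++,fast++
slow=8 fast=15: a[fast]=11=a[slow] dup, fast++
slow=8 fast=16: a[fast]=11=a[slow] dup, fast++
slow=8 fast=17: a[fast]=13≠a[slow]=11 write a[9]=13, slow++,fast++
slow=9 fast=18: a[fast]=14≠a[slow]=13 write a[10]=14, slow++,fast++
slow=10 fast=19: a[fast]=14=a[slow] dup, fast++

length 11; prefix = [2, 3, 4, 5, 6, 8, 9, 10, 11, 13, 14]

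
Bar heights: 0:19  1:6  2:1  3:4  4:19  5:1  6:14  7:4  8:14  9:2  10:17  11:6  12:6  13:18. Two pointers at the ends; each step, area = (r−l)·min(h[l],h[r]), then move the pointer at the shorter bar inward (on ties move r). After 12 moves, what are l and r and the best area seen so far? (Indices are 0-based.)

l=0, r=1, best area=234

l=0 r=13: min(19,18)*13=234 best=234 *, r--
l=0 r=12: min(19,6)*12=72 best=234, r--
l=0 r=11: min(19,6)*11=66 best=234, r--
l=0 r=10: min(19,17)*10=170 best=234, r--
l=0 r=9: min(19,2)*9=18 best=234, r--
l=0 r=8: min(19,14)*8=112 best=234, r--
l=0 r=7: min(19,4)*7=28 best=234, r--
l=0 r=6: min(19,14)*6=84 best=234, r--
l=0 r=5: min(19,1)*5=5 best=234, r--
l=0 r=4: min(19,19)*4=76 best=234, r--
l=0 r=3: min(19,4)*3=12 best=234, r--
l=0 r=2: min(19,1)*2=2 best=234, r--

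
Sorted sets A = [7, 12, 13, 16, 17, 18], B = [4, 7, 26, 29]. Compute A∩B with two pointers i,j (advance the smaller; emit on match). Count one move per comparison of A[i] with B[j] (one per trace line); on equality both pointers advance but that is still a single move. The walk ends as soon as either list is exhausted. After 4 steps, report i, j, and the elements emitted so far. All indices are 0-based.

i=3, j=2, emitted=[7]

i=0 j=0: 7>4, j++
i=0 j=1: 7==7 emit, i++,j++
i=1 j=2: 12<26, i++
i=2 j=2: 13<26, i++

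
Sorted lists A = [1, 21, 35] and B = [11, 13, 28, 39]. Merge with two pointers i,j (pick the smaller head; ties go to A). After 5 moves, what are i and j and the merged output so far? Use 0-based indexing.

i=0 j=0: A[i]=1<=B[j]=11 take 1, i++
i=1 j=0: A[i]=21>B[j]=11 take 11, j++
i=1 j=1: A[i]=21>B[j]=13 take 13, j++
i=1 j=2: A[i]=21<=B[j]=28 take 21, i++
i=2 j=2: A[i]=35>B[j]=28 take 28, j++

i=2, j=3, merged so far=[1, 11, 13, 21, 28]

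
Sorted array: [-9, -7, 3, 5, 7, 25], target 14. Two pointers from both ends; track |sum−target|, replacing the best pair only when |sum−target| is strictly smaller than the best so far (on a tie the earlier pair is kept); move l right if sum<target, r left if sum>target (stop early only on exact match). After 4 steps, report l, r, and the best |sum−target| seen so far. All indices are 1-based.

[1,6] -9+25=16 d=2 * → r--
[1,5] -9+7=-2 d=16 → l++
[2,5] -7+7=0 d=14 → l++
[3,5] 3+7=10 d=4 → l++

l=4, r=5, best |Δ|=2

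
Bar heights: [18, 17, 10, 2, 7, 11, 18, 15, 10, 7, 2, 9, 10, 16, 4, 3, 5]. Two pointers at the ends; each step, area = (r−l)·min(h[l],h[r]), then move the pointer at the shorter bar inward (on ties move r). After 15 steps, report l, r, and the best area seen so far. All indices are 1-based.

l=1, r=2, best area=208

[1,17] min(18,5)*16=80 best=80 * → r--
[1,16] min(18,3)*15=45 best=80 → r--
[1,15] min(18,4)*14=56 best=80 → r--
[1,14] min(18,16)*13=208 best=208 * → r--
[1,13] min(18,10)*12=120 best=208 → r--
[1,12] min(18,9)*11=99 best=208 → r--
[1,11] min(18,2)*10=20 best=208 → r--
[1,10] min(18,7)*9=63 best=208 → r--
[1,9] min(18,10)*8=80 best=208 → r--
[1,8] min(18,15)*7=105 best=208 → r--
[1,7] min(18,18)*6=108 best=208 → r--
[1,6] min(18,11)*5=55 best=208 → r--
[1,5] min(18,7)*4=28 best=208 → r--
[1,4] min(18,2)*3=6 best=208 → r--
[1,3] min(18,10)*2=20 best=208 → r--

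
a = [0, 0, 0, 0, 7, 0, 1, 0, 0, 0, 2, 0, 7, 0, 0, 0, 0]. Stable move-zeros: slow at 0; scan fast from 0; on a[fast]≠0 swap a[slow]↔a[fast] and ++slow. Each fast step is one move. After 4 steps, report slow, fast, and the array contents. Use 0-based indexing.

slow=0, fast=4, a=[0, 0, 0, 0, 7, 0, 1, 0, 0, 0, 2, 0, 7, 0, 0, 0, 0]

(s=0,f=0) a[fast]=0 → fast++
(s=0,f=1) a[fast]=0 → fast++
(s=0,f=2) a[fast]=0 → fast++
(s=0,f=3) a[fast]=0 → fast++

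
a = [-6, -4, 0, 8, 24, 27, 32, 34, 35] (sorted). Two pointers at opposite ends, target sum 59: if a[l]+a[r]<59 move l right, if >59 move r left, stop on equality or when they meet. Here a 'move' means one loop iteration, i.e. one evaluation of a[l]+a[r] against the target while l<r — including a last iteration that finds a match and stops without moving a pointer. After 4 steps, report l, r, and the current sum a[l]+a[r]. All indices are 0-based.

l=4, r=8, sum=59

[0,8] -6+35=29 <59 → l++
[1,8] -4+35=31 <59 → l++
[2,8] 0+35=35 <59 → l++
[3,8] 8+35=43 <59 → l++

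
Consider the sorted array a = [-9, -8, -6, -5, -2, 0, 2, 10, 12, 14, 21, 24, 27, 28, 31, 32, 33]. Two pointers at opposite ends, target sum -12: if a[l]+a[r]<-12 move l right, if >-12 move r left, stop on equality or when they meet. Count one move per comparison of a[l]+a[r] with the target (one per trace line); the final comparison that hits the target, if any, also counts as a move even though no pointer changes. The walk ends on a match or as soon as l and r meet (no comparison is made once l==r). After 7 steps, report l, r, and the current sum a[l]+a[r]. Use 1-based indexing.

l=1, r=10, sum=5

l=1 r=17: -9+33=24 >-12, r--
l=1 r=16: -9+32=23 >-12, r--
l=1 r=15: -9+31=22 >-12, r--
l=1 r=14: -9+28=19 >-12, r--
l=1 r=13: -9+27=18 >-12, r--
l=1 r=12: -9+24=15 >-12, r--
l=1 r=11: -9+21=12 >-12, r--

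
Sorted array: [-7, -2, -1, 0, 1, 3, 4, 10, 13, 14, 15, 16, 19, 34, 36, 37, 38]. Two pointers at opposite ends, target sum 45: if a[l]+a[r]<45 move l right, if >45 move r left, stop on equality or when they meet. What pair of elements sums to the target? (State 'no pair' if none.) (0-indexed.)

no pair

[0,16] -7+38=31 <45 → l++
[1,16] -2+38=36 <45 → l++
[2,16] -1+38=37 <45 → l++
[3,16] 0+38=38 <45 → l++
[4,16] 1+38=39 <45 → l++
[5,16] 3+38=41 <45 → l++
[6,16] 4+38=42 <45 → l++
[7,16] 10+38=48 >45 → r--
[7,15] 10+37=47 >45 → r--
[7,14] 10+36=46 >45 → r--
[7,13] 10+34=44 <45 → l++
[8,13] 13+34=47 >45 → r--
[8,12] 13+19=32 <45 → l++
[9,12] 14+19=33 <45 → l++
[10,12] 15+19=34 <45 → l++
[11,12] 16+19=35 <45 → l++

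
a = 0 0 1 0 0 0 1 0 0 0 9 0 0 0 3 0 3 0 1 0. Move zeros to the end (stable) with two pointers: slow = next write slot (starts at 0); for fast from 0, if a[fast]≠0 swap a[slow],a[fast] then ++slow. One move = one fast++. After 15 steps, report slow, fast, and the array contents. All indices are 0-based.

(s=0,f=0) a[fast]=0 → fast++
(s=0,f=1) a[fast]=0 → fast++
(s=0,f=2) a[fast]=1≠0 swap→a[0]=1 → slow++,fast++
(s=1,f=3) a[fast]=0 → fast++
(s=1,f=4) a[fast]=0 → fast++
(s=1,f=5) a[fast]=0 → fast++
(s=1,f=6) a[fast]=1≠0 swap→a[1]=1 → slow++,fast++
(s=2,f=7) a[fast]=0 → fast++
(s=2,f=8) a[fast]=0 → fast++
(s=2,f=9) a[fast]=0 → fast++
(s=2,f=10) a[fast]=9≠0 swap→a[2]=9 → slow++,fast++
(s=3,f=11) a[fast]=0 → fast++
(s=3,f=12) a[fast]=0 → fast++
(s=3,f=13) a[fast]=0 → fast++
(s=3,f=14) a[fast]=3≠0 swap→a[3]=3 → slow++,fast++

slow=4, fast=15, a=[1, 1, 9, 3, 0, 0, 0, 0, 0, 0, 0, 0, 0, 0, 0, 0, 3, 0, 1, 0]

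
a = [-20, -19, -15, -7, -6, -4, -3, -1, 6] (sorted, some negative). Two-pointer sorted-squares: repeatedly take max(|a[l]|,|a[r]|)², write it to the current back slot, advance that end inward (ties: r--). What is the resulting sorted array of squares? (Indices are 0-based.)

[0,8] |-20|>|6| out[8]=400 → l++
[1,8] |-19|>|6| out[7]=361 → l++
[2,8] |-15|>|6| out[6]=225 → l++
[3,8] |-7|>|6| out[5]=49 → l++
[4,8] |-6|<=|6| out[4]=36 → r--
[4,7] |-6|>|-1| out[3]=36 → l++
[5,7] |-4|>|-1| out[2]=16 → l++
[6,7] |-3|>|-1| out[1]=9 → l++
[7,7] |-1|<=|-1| out[0]=1 → r--

[1, 9, 16, 36, 36, 49, 225, 361, 400]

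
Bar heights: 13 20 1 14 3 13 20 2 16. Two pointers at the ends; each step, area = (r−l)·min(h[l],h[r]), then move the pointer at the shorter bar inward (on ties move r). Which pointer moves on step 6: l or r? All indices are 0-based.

[0,8] min(13,16)*8=104 best=104 * → l++
[1,8] min(20,16)*7=112 best=112 * → r--
[1,7] min(20,2)*6=12 best=112 → r--
[1,6] min(20,20)*5=100 best=112 → r--
[1,5] min(20,13)*4=52 best=112 → r--
[1,4] min(20,3)*3=9 best=112 → r--

r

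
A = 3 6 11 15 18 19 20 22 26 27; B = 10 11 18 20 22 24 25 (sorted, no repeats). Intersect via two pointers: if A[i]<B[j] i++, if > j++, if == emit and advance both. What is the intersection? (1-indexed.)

[i=1,j=1] 3<10 → i++
[i=2,j=1] 6<10 → i++
[i=3,j=1] 11>10 → j++
[i=3,j=2] 11==11 emit → i++,j++
[i=4,j=3] 15<18 → i++
[i=5,j=3] 18==18 emit → i++,j++
[i=6,j=4] 19<20 → i++
[i=7,j=4] 20==20 emit → i++,j++
[i=8,j=5] 22==22 emit → i++,j++
[i=9,j=6] 26>24 → j++
[i=9,j=7] 26>25 → j++

intersection = [11, 18, 20, 22]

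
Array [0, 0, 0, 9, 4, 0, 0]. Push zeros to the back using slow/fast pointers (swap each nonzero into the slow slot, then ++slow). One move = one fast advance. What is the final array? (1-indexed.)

[9, 4, 0, 0, 0, 0, 0]

(s=1,f=1) a[fast]=0 → fast++
(s=1,f=2) a[fast]=0 → fast++
(s=1,f=3) a[fast]=0 → fast++
(s=1,f=4) a[fast]=9≠0 swap→a[1]=9 → slow++,fast++
(s=2,f=5) a[fast]=4≠0 swap→a[2]=4 → slow++,fast++
(s=3,f=6) a[fast]=0 → fast++
(s=3,f=7) a[fast]=0 → fast++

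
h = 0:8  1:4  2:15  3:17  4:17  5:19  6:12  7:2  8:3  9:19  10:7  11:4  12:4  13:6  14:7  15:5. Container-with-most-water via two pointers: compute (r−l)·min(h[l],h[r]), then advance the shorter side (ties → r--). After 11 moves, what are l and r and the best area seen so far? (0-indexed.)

l=0 r=15: min(8,5)*15=75 best=75 *, r--
l=0 r=14: min(8,7)*14=98 best=98 *, r--
l=0 r=13: min(8,6)*13=78 best=98, r--
l=0 r=12: min(8,4)*12=48 best=98, r--
l=0 r=11: min(8,4)*11=44 best=98, r--
l=0 r=10: min(8,7)*10=70 best=98, r--
l=0 r=9: min(8,19)*9=72 best=98, l++
l=1 r=9: min(4,19)*8=32 best=98, l++
l=2 r=9: min(15,19)*7=105 best=105 *, l++
l=3 r=9: min(17,19)*6=102 best=105, l++
l=4 r=9: min(17,19)*5=85 best=105, l++

l=5, r=9, best area=105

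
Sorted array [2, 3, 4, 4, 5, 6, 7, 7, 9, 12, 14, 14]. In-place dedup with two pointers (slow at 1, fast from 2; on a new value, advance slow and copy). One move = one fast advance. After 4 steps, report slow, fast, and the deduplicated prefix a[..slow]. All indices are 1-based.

slow=1 fast=2: a[fast]=3≠a[slow]=2 write a[2]=3, slow++,fast++
slow=2 fast=3: a[fast]=4≠a[slow]=3 write a[3]=4, slow++,fast++
slow=3 fast=4: a[fast]=4=a[slow] dup, fast++
slow=3 fast=5: a[fast]=5≠a[slow]=4 write a[4]=5, slow++,fast++

slow=4, fast=6, prefix=[2, 3, 4, 5]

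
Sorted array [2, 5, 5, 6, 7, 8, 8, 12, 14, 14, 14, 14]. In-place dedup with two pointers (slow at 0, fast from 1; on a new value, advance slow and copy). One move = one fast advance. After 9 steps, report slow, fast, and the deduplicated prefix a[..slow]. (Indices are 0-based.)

slow=6, fast=10, prefix=[2, 5, 6, 7, 8, 12, 14]

slow=0 fast=1: a[fast]=5≠a[slow]=2 write a[1]=5, slow++,fast++
slow=1 fast=2: a[fast]=5=a[slow] dup, fast++
slow=1 fast=3: a[fast]=6≠a[slow]=5 write a[2]=6, slow++,fast++
slow=2 fast=4: a[fast]=7≠a[slow]=6 write a[3]=7, slow++,fast++
slow=3 fast=5: a[fast]=8≠a[slow]=7 write a[4]=8, slow++,fast++
slow=4 fast=6: a[fast]=8=a[slow] dup, fast++
slow=4 fast=7: a[fast]=12≠a[slow]=8 write a[5]=12, slow++,fast++
slow=5 fast=8: a[fast]=14≠a[slow]=12 write a[6]=14, slow++,fast++
slow=6 fast=9: a[fast]=14=a[slow] dup, fast++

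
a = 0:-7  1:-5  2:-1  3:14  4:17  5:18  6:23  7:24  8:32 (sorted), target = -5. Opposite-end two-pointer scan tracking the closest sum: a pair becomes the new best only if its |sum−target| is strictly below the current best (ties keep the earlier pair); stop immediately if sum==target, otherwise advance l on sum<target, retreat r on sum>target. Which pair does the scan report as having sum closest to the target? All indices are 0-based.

[0,8] -7+32=25 d=30 * → r--
[0,7] -7+24=17 d=22 * → r--
[0,6] -7+23=16 d=21 * → r--
[0,5] -7+18=11 d=16 * → r--
[0,4] -7+17=10 d=15 * → r--
[0,3] -7+14=7 d=12 * → r--
[0,2] -7+-1=-8 d=3 * → l++
[1,2] -5+-1=-6 d=1 * → l++

pair (-5, -1) with sum -6 (|Δ|=1)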